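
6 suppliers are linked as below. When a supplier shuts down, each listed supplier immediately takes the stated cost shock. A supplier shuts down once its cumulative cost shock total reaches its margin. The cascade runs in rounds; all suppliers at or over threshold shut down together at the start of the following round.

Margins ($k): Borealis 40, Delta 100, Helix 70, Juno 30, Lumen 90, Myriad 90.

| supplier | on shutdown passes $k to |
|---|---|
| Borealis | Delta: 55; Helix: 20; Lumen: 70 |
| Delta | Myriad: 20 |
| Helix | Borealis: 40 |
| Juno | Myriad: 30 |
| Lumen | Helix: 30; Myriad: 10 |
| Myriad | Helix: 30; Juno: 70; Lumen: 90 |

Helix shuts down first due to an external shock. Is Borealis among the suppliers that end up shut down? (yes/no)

Round 1 — Helix shuts down (initial).
  Borealis: +40 → 40 ≥ 40
Round 2 — Borealis shuts down.
  Delta: +55 → 55 < 100
  Lumen: +70 → 70 < 90
No further shutdowns.

yes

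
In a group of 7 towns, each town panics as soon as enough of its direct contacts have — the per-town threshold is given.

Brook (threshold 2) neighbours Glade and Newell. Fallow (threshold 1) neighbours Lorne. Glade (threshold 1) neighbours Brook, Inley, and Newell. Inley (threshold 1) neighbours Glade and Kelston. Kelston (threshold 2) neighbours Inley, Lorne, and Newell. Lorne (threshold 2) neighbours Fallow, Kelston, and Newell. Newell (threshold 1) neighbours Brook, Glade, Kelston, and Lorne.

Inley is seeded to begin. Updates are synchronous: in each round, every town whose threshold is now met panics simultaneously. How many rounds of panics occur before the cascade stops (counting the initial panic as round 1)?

Round 1 — Inley panics (initial).
Round 2 — checking thresholds:
  Glade: 1 of 3 neighbours ≥ 1, panics.
  Kelston: 1 of 3 neighbours < 2, holds.
Round 3 — checking thresholds:
  Brook: 1 of 2 neighbours < 2, holds.
  Kelston: 1 of 3 neighbours < 2, holds.
  Newell: 1 of 4 neighbours ≥ 1, panics.
Round 4 — checking thresholds:
  Brook: 2 of 2 neighbours ≥ 2, panics.
  Kelston: 2 of 3 neighbours ≥ 2, panics.
  Lorne: 1 of 3 neighbours < 2, holds.
Round 5 — checking thresholds:
  Lorne: 2 of 3 neighbours ≥ 2, panics.
Round 6 — checking thresholds:
  Fallow: 1 of 1 neighbours ≥ 1, panics.
Round 7 — no new panics; cascade stops.

6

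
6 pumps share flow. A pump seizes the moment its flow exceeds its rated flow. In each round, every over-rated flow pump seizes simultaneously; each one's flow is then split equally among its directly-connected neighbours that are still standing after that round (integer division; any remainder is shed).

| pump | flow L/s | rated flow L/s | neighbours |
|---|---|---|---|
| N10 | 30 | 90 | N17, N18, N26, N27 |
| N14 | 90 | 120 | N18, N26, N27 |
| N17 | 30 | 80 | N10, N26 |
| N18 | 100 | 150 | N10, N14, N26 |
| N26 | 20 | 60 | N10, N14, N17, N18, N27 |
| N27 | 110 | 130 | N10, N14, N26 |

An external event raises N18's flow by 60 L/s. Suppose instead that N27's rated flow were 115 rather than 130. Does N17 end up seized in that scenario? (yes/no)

yes

With N27's rated flow at 115:
Round 1 — N18 at 160 > 150. N18 seizes.
  N18 sheds 160 L/s to N10, N14, N26: 53 each (1 lost).
    N10: 30+53 = 83 ≤ 90
    N14: 90+53 = 143 > 120
    N26: 20+53 = 73 > 60
Round 2 — N14, N26 seize.
  N14 sheds 143 L/s to N27: 143 each.
    N27: 110+143 = 253 > 115
  N26 sheds 73 L/s to N10, N17, N27: 24 each (1 lost).
    N10: 83+24 = 107 > 90
    N17: 30+24 = 54 ≤ 80
    N27: 253+24 = 277 > 115
Round 3 — N10, N27 seize.
  N10 sheds 107 L/s to N17: 107 each.
    N17: 54+107 = 161 > 80
  N27 sheds 277 L/s: no online neighbours, lost.
Round 4 — N17 seizes.
  N17 sheds 161 L/s: no online neighbours, lost.
No further seizures.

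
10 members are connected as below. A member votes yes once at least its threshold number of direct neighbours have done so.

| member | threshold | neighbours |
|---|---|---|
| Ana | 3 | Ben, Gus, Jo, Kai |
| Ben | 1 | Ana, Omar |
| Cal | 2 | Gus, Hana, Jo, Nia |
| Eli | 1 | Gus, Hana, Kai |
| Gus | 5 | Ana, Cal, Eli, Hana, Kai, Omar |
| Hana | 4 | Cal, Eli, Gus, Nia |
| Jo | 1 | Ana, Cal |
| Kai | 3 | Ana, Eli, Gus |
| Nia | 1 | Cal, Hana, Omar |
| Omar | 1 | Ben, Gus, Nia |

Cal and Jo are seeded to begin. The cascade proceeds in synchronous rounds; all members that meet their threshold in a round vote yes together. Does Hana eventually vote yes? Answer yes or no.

no

Round 1 — Cal, Jo vote yes (initial).
Round 2 — checking thresholds:
  Ana: 1 of 4 neighbours < 3, not yet.
  Gus: 1 of 6 neighbours < 5, not yet.
  Hana: 1 of 4 neighbours < 4, not yet.
  Nia: 1 of 3 neighbours ≥ 1, votes yes.
Round 3 — checking thresholds:
  Ana: 1 of 4 neighbours < 3, not yet.
  Gus: 1 of 6 neighbours < 5, not yet.
  Hana: 2 of 4 neighbours < 4, not yet.
  Omar: 1 of 3 neighbours ≥ 1, votes yes.
Round 4 — checking thresholds:
  Ana: 1 of 4 neighbours < 3, not yet.
  Ben: 1 of 2 neighbours ≥ 1, votes yes.
  Gus: 2 of 6 neighbours < 5, not yet.
  Hana: 2 of 4 neighbours < 4, not yet.
Round 5 — no new yes votes; cascade stops.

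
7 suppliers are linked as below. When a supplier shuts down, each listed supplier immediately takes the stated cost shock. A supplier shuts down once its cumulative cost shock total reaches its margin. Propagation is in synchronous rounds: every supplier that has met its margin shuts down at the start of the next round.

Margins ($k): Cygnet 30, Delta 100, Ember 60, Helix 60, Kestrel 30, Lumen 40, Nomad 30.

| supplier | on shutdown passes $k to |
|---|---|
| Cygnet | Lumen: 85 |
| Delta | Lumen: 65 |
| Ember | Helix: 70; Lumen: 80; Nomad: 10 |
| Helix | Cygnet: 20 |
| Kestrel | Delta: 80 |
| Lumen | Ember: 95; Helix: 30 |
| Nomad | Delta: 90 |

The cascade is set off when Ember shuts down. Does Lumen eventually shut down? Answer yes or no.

yes

Round 1 — Ember shuts down (initial).
  Helix: +70 → 70 ≥ 60
  Lumen: +80 → 80 ≥ 40
  Nomad: +10 → 10 < 30
Round 2 — Helix, Lumen shut down.
  Cygnet: +20 → 20 < 30
No further shutdowns.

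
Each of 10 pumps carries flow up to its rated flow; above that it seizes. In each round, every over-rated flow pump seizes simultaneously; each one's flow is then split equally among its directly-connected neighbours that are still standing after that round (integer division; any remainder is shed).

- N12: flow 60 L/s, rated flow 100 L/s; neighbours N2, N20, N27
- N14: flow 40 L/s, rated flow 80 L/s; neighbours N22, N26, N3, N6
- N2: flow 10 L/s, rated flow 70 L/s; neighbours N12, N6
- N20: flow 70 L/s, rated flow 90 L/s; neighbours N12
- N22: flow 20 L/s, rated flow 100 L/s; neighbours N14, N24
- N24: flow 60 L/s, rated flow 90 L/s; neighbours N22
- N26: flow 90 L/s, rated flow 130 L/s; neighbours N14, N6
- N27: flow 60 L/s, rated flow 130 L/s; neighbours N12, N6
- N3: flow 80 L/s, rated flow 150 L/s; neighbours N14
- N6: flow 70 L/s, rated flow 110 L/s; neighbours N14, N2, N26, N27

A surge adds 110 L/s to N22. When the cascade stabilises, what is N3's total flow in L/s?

Round 1 — N22 at 130 > 100. N22 seizes.
  N22 sheds 130 L/s to N14, N24: 65 each.
    N14: 40+65 = 105 > 80
    N24: 60+65 = 125 > 90
Round 2 — N14, N24 seize.
  N14 sheds 105 L/s to N26, N3, N6: 35 each.
    N26: 90+35 = 125 ≤ 130
    N3: 80+35 = 115 ≤ 150
    N6: 70+35 = 105 ≤ 110
  N24 sheds 125 L/s: no online neighbours, lost.
No further seizures.

115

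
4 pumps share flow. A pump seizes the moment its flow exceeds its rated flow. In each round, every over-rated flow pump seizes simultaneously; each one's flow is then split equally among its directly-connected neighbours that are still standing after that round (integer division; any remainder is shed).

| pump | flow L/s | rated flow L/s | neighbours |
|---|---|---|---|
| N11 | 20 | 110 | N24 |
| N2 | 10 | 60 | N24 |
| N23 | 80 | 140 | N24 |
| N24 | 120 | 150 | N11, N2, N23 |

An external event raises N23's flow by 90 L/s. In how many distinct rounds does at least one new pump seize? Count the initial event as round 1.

3

Round 1 — N23 at 170 > 140. N23 seizes.
  N23 sheds 170 L/s to N24: 170 each.
    N24: 120+170 = 290 > 150
Round 2 — N24 seizes.
  N24 sheds 290 L/s to N11, N2: 145 each.
    N11: 20+145 = 165 > 110
    N2: 10+145 = 155 > 60
Round 3 — N11, N2 seize.
  N11 sheds 165 L/s: no online neighbours, lost.
  N2 sheds 155 L/s: no online neighbours, lost.
No further seizures.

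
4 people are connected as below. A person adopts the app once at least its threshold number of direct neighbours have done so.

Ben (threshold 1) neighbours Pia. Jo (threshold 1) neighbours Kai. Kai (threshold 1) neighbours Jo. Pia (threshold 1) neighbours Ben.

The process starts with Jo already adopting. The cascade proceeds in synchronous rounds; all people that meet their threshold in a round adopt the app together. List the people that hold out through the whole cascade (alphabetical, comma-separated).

Round 1 — Jo adopts the app (initial).
Round 2 — checking thresholds:
  Kai: 1 of 1 neighbours ≥ 1, adopts the app.
Round 3 — no new adoptions; cascade stops.

Ben, Pia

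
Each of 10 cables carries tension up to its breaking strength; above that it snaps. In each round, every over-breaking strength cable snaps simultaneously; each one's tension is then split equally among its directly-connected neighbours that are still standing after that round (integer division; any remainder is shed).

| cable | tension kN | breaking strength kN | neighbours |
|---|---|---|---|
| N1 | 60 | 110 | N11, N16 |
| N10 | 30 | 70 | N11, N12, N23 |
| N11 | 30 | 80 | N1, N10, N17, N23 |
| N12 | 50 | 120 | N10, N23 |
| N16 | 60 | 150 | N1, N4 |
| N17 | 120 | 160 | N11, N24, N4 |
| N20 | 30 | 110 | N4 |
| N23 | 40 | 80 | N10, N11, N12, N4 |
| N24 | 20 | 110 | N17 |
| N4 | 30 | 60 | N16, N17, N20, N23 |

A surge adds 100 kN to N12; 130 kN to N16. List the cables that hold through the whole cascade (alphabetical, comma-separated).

N20

Round 1 — N12 at 150 > 120; N16 at 190 > 150. N12, N16 snap.
  N12 sheds 150 kN to N10, N23: 75 each.
    N10: 30+75 = 105 > 70
    N23: 40+75 = 115 > 80
  N16 sheds 190 kN to N1, N4: 95 each.
    N1: 60+95 = 155 > 110
    N4: 30+95 = 125 > 60
Round 2 — N1, N10, N23, N4 snap.
  N1 sheds 155 kN to N11: 155 each.
    N11: 30+155 = 185 > 80
  N10 sheds 105 kN to N11: 105 each.
    N11: 185+105 = 290 > 80
  N23 sheds 115 kN to N11: 115 each.
    N11: 290+115 = 405 > 80
  N4 sheds 125 kN to N17, N20: 62 each (1 lost).
    N17: 120+62 = 182 > 160
    N20: 30+62 = 92 ≤ 110
Round 3 — N11, N17 snap.
  N11 sheds 405 kN: no online neighbours, lost.
  N17 sheds 182 kN to N24: 182 each.
    N24: 20+182 = 202 > 110
Round 4 — N24 snaps.
  N24 sheds 202 kN: no online neighbours, lost.
No further breaks.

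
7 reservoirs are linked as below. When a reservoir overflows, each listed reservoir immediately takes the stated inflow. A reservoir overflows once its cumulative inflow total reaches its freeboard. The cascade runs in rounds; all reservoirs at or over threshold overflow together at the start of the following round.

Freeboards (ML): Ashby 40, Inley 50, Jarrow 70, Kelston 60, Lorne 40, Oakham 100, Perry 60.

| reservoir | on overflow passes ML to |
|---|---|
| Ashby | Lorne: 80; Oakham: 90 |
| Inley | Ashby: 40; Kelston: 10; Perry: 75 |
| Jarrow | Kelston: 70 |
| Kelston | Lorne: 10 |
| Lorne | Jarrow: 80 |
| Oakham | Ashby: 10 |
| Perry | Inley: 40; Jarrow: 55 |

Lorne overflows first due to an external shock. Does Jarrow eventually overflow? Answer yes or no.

Round 1 — Lorne overflows (initial).
  Jarrow: +80 → 80 ≥ 70
Round 2 — Jarrow overflows.
  Kelston: +70 → 70 ≥ 60
Round 3 — Kelston overflows.
No further overflows.

yes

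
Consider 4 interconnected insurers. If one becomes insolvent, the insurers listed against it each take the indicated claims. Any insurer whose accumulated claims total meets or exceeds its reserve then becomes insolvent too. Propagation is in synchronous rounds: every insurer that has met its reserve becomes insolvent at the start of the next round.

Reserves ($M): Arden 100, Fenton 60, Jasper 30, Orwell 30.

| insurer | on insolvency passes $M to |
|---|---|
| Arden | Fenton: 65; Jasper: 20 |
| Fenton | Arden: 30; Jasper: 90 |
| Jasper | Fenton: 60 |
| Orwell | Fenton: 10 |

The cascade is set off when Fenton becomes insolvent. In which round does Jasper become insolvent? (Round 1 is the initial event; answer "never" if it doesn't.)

Round 1 — Fenton becomes insolvent (initial).
  Arden: +30 → 30 < 100
  Jasper: +90 → 90 ≥ 30
Round 2 — Jasper becomes insolvent.
No further insolvencies.

2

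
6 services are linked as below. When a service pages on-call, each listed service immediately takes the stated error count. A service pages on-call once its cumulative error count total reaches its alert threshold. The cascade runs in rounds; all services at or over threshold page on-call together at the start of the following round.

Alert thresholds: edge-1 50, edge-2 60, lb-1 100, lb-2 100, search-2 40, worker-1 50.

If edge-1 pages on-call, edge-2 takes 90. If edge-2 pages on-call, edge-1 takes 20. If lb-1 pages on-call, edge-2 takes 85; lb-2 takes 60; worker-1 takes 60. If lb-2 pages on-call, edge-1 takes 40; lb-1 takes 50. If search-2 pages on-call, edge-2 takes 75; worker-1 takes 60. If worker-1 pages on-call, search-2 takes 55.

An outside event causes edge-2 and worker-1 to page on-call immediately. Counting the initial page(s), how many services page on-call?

3

Round 1 — edge-2, worker-1 page on-call (initial).
  edge-1: +20 → 20 < 50
  search-2: +55 → 55 ≥ 40
Round 2 — search-2 pages on-call.
No further pages.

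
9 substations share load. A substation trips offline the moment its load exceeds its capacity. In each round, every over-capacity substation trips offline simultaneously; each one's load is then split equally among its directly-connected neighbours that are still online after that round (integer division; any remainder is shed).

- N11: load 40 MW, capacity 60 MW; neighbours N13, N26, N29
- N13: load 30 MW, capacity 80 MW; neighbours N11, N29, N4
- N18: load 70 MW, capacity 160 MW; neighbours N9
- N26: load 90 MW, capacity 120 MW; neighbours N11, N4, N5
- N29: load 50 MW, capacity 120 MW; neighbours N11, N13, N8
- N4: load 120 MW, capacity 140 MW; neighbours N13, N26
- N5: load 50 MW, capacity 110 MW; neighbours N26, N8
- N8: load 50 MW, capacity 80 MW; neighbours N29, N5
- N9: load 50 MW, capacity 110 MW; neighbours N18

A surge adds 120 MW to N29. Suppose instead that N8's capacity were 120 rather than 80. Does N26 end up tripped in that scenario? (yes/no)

With N8's capacity at 120:
Round 1 — N29 at 170 > 120. N29 trips offline.
  N29 sheds 170 MW to N11, N13, N8: 56 each (2 lost).
    N11: 40+56 = 96 > 60
    N13: 30+56 = 86 > 80
    N8: 50+56 = 106 ≤ 120
Round 2 — N11, N13 trip offline.
  N11 sheds 96 MW to N26: 96 each.
    N26: 90+96 = 186 > 120
  N13 sheds 86 MW to N4: 86 each.
    N4: 120+86 = 206 > 140
Round 3 — N26, N4 trip offline.
  N26 sheds 186 MW to N5: 186 each.
    N5: 50+186 = 236 > 110
  N4 sheds 206 MW: no online neighbours, lost.
Round 4 — N5 trips offline.
  N5 sheds 236 MW to N8: 236 each.
    N8: 106+236 = 342 > 120
Round 5 — N8 trips offline.
  N8 sheds 342 MW: no online neighbours, lost.
No further trips.

yes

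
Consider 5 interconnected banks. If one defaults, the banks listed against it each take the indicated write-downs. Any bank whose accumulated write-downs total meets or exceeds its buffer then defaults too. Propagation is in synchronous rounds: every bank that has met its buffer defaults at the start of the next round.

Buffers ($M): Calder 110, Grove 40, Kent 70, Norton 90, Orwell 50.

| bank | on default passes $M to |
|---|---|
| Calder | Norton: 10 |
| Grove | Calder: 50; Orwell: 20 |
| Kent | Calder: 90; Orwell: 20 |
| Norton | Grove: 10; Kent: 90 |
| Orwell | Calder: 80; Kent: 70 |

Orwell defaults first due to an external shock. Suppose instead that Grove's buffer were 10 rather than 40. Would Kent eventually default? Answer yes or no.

With Grove's buffer at 10:
Round 1 — Orwell defaults (initial).
  Calder: +80 → 80 < 110
  Kent: +70 → 70 ≥ 70
Round 2 — Kent defaults.
  Calder: +90 → 170 ≥ 110
Round 3 — Calder defaults.
  Norton: +10 → 10 < 90
No further defaults.

yes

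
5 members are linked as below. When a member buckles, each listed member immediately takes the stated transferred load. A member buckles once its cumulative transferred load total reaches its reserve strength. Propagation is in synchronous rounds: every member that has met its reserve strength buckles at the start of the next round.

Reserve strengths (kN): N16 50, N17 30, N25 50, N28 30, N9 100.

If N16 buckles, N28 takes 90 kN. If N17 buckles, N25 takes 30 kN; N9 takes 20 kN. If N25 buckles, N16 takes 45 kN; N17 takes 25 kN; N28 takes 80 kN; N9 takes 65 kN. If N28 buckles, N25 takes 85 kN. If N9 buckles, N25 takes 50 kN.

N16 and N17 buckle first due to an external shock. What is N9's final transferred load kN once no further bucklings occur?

85

Round 1 — N16, N17 buckle (initial).
  N25: +30 → 30 < 50
  N28: +90 → 90 ≥ 30
  N9: +20 → 20 < 100
Round 2 — N28 buckles.
  N25: +85 → 115 ≥ 50
Round 3 — N25 buckles.
  N9: +65 → 85 < 100
No further bucklings.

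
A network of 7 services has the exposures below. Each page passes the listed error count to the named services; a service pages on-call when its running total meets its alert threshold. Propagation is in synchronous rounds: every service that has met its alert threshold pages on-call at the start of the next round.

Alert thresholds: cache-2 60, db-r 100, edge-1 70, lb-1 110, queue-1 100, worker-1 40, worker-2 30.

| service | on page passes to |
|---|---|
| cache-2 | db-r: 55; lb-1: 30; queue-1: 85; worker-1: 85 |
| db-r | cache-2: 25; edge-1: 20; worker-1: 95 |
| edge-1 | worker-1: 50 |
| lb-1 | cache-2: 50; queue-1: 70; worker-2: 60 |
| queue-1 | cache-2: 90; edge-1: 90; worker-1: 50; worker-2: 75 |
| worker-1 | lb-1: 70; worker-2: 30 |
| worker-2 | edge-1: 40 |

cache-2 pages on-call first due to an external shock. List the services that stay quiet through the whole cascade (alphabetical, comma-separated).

db-r, edge-1, lb-1, queue-1

Round 1 — cache-2 pages on-call (initial).
  db-r: +55 → 55 < 100
  lb-1: +30 → 30 < 110
  queue-1: +85 → 85 < 100
  worker-1: +85 → 85 ≥ 40
Round 2 — worker-1 pages on-call.
  lb-1: +70 → 100 < 110
  worker-2: +30 → 30 ≥ 30
Round 3 — worker-2 pages on-call.
  edge-1: +40 → 40 < 70
No further pages.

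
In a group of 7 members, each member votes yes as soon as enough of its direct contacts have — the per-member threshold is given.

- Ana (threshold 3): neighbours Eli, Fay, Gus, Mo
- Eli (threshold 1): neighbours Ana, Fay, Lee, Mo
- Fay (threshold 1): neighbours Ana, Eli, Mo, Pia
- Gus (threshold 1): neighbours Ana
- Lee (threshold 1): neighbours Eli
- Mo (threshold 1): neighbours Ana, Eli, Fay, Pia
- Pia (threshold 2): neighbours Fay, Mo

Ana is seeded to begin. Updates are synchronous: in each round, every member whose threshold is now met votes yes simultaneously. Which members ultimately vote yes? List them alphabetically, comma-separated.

Ana, Eli, Fay, Gus, Lee, Mo, Pia

Round 1 — Ana votes yes (initial).
Round 2 — checking thresholds:
  Eli: 1 of 4 neighbours ≥ 1, votes yes.
  Fay: 1 of 4 neighbours ≥ 1, votes yes.
  Gus: 1 of 1 neighbours ≥ 1, votes yes.
  Mo: 1 of 4 neighbours ≥ 1, votes yes.
Round 3 — checking thresholds:
  Lee: 1 of 1 neighbours ≥ 1, votes yes.
  Pia: 2 of 2 neighbours ≥ 2, votes yes.
Round 4 — no new yes votes; cascade stops.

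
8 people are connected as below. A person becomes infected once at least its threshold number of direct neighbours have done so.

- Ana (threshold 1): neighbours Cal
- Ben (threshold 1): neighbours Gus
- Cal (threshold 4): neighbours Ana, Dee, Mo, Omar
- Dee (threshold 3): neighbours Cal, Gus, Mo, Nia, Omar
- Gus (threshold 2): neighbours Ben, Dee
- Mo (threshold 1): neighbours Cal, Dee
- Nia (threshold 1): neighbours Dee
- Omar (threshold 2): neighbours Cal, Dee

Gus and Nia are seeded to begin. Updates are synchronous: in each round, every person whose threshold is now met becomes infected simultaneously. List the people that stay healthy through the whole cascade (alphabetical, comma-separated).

Ana, Cal, Dee, Mo, Omar

Round 1 — Gus, Nia become infected (initial).
Round 2 — checking thresholds:
  Ben: 1 of 1 neighbours ≥ 1, becomes infected.
  Dee: 2 of 5 neighbours < 3, below threshold.
Round 3 — no new infections; cascade stops.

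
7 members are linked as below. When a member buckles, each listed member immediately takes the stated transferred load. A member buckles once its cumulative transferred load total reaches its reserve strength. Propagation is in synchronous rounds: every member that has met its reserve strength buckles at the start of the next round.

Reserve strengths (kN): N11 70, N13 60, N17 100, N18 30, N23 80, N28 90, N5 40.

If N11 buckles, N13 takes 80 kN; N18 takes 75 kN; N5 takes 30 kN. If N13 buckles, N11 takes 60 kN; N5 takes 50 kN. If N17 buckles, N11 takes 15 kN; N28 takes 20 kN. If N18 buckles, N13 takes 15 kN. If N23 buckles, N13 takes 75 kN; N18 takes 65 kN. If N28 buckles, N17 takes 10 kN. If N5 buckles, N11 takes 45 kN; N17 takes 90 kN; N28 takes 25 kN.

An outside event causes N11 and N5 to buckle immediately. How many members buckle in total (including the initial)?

4

Round 1 — N11, N5 buckle (initial).
  N13: +80 → 80 ≥ 60
  N17: +90 → 90 < 100
  N18: +75 → 75 ≥ 30
  N28: +25 → 25 < 90
Round 2 — N13, N18 buckle.
No further bucklings.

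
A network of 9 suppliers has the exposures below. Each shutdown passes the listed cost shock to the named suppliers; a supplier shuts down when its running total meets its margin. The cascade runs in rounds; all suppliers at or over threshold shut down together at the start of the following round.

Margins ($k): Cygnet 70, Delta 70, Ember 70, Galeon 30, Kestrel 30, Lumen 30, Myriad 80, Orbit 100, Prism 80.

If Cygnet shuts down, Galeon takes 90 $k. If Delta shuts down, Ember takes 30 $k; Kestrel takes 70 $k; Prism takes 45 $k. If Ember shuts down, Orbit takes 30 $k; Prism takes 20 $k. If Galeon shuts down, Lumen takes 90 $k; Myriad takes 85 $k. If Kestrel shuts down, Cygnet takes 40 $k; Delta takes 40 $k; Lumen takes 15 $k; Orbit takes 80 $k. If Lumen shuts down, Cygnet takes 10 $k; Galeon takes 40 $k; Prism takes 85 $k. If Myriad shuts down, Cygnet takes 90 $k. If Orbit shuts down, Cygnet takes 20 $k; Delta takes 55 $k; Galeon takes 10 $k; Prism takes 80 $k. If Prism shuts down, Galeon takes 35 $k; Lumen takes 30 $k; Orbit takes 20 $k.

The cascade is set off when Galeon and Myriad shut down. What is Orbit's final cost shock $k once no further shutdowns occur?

20

Round 1 — Galeon, Myriad shut down (initial).
  Cygnet: +90 → 90 ≥ 70
  Lumen: +90 → 90 ≥ 30
Round 2 — Cygnet, Lumen shut down.
  Prism: +85 → 85 ≥ 80
Round 3 — Prism shuts down.
  Orbit: +20 → 20 < 100
No further shutdowns.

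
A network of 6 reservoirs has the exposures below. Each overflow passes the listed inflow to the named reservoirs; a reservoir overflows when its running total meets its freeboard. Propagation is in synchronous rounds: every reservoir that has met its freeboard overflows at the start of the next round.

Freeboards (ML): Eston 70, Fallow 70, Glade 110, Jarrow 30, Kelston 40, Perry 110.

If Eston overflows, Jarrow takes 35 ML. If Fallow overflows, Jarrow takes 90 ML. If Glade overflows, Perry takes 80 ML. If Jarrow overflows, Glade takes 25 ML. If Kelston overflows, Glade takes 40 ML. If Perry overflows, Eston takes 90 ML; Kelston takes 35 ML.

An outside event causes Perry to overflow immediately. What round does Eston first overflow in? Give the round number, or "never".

Round 1 — Perry overflows (initial).
  Eston: +90 → 90 ≥ 70
  Kelston: +35 → 35 < 40
Round 2 — Eston overflows.
  Jarrow: +35 → 35 ≥ 30
Round 3 — Jarrow overflows.
  Glade: +25 → 25 < 110
No further overflows.

2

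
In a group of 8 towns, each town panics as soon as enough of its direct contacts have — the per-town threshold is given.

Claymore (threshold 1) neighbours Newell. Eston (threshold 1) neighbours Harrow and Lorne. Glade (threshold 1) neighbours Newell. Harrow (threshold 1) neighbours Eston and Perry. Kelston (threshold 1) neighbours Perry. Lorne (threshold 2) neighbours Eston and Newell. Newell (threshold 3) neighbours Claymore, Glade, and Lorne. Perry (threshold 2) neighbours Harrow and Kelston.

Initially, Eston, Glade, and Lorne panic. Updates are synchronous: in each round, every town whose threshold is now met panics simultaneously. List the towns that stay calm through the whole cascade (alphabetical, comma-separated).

Round 1 — Eston, Glade, Lorne panic (initial).
Round 2 — checking thresholds:
  Harrow: 1 of 2 neighbours ≥ 1, panics.
  Newell: 2 of 3 neighbours < 3, holds.
Round 3 — no new panics; cascade stops.

Claymore, Kelston, Newell, Perry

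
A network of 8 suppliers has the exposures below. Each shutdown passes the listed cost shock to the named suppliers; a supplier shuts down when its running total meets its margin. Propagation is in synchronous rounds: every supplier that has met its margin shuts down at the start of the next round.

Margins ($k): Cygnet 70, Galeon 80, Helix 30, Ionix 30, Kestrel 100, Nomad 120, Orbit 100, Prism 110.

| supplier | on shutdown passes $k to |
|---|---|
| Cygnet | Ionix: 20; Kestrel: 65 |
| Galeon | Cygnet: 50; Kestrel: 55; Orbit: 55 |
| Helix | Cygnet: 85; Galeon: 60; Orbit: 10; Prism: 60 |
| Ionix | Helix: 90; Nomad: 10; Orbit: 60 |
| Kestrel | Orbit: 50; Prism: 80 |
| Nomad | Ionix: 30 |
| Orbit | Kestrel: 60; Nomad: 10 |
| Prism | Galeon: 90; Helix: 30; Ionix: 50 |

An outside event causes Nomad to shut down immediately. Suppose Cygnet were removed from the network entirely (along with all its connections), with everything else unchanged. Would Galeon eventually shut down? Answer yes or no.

no

With Cygnet removed:
Round 1 — Nomad shuts down (initial).
  Ionix: +30 → 30 ≥ 30
Round 2 — Ionix shuts down.
  Helix: +90 → 90 ≥ 30
  Orbit: +60 → 60 < 100
Round 3 — Helix shuts down.
  Galeon: +60 → 60 < 80
  Orbit: +10 → 70 < 100
  Prism: +60 → 60 < 110
No further shutdowns.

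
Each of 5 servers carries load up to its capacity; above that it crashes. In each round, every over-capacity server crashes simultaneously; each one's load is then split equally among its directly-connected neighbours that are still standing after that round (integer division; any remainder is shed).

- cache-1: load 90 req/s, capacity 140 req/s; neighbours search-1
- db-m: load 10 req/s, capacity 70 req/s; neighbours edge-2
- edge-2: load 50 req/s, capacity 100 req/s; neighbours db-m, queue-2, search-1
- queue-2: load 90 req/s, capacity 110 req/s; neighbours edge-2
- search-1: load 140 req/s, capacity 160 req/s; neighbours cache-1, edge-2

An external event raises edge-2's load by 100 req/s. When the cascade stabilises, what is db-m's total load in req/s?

Round 1 — edge-2 at 150 > 100. edge-2 crashes.
  edge-2 sheds 150 req/s to db-m, queue-2, search-1: 50 each.
    db-m: 10+50 = 60 ≤ 70
    queue-2: 90+50 = 140 > 110
    search-1: 140+50 = 190 > 160
Round 2 — queue-2, search-1 crash.
  queue-2 sheds 140 req/s: no online neighbours, lost.
  search-1 sheds 190 req/s to cache-1: 190 each.
    cache-1: 90+190 = 280 > 140
Round 3 — cache-1 crashes.
  cache-1 sheds 280 req/s: no online neighbours, lost.
No further crashes.

60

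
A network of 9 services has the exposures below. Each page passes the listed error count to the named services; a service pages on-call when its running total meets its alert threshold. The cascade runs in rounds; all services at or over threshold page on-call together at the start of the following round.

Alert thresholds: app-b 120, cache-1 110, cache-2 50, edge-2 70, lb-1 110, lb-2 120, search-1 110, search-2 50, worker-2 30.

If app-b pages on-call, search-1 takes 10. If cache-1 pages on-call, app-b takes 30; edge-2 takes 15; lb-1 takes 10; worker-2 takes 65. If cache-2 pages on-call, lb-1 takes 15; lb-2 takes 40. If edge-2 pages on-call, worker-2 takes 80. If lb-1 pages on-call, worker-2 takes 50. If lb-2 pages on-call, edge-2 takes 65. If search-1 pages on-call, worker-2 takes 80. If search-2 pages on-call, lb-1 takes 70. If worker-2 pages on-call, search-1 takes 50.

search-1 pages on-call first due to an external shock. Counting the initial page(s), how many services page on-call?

2

Round 1 — search-1 pages on-call (initial).
  worker-2: +80 → 80 ≥ 30
Round 2 — worker-2 pages on-call.
No further pages.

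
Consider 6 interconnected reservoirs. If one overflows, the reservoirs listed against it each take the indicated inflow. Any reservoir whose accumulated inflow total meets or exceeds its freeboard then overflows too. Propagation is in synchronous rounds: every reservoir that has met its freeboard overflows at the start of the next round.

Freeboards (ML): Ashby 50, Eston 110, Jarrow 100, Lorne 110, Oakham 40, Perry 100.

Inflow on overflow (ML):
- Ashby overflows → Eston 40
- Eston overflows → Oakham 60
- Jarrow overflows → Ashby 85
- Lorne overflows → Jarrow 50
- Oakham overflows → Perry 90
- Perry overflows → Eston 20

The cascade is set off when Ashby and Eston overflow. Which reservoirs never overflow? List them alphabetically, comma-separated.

Round 1 — Ashby, Eston overflow (initial).
  Oakham: +60 → 60 ≥ 40
Round 2 — Oakham overflows.
  Perry: +90 → 90 < 100
No further overflows.

Jarrow, Lorne, Perry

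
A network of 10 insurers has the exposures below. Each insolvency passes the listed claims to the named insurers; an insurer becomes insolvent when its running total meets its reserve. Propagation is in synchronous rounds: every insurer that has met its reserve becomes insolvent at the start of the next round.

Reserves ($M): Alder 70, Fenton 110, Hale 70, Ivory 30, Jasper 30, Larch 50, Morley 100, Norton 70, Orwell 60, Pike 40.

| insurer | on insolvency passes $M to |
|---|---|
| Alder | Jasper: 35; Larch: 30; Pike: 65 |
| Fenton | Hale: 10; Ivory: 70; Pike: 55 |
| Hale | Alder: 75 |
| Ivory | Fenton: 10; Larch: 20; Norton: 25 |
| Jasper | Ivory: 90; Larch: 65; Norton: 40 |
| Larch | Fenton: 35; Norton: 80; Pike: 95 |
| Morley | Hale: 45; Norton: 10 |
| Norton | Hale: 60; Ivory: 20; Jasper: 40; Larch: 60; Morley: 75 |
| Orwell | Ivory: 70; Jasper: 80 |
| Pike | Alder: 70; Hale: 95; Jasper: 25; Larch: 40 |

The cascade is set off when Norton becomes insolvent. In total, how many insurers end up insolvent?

7

Round 1 — Norton becomes insolvent (initial).
  Hale: +60 → 60 < 70
  Ivory: +20 → 20 < 30
  Jasper: +40 → 40 ≥ 30
  Larch: +60 → 60 ≥ 50
  Morley: +75 → 75 < 100
Round 2 — Jasper, Larch become insolvent.
  Fenton: +35 → 35 < 110
  Ivory: +90 → 110 ≥ 30
  Pike: +95 → 95 ≥ 40
Round 3 — Ivory, Pike become insolvent.
  Alder: +70 → 70 ≥ 70
  Fenton: +10 → 45 < 110
  Hale: +95 → 155 ≥ 70
Round 4 — Alder, Hale become insolvent.
No further insolvencies.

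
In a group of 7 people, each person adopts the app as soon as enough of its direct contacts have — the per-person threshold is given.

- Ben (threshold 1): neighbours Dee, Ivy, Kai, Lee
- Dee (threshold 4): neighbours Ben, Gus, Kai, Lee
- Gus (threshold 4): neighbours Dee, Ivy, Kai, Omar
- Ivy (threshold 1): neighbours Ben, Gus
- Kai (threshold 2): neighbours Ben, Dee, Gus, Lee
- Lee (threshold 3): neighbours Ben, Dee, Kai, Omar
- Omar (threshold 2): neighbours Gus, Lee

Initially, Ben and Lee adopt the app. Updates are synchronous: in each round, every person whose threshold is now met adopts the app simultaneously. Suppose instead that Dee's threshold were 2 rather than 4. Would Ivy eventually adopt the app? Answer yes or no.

With Dee's threshold at 2:
Round 1 — Ben, Lee adopt the app (initial).
Round 2 — checking thresholds:
  Dee: 2 of 4 neighbours ≥ 2, adopts the app.
  Ivy: 1 of 2 neighbours ≥ 1, adopts the app.
  Kai: 2 of 4 neighbours ≥ 2, adopts the app.
  Omar: 1 of 2 neighbours < 2, not yet.
Round 3 — no new adoptions; cascade stops.

yes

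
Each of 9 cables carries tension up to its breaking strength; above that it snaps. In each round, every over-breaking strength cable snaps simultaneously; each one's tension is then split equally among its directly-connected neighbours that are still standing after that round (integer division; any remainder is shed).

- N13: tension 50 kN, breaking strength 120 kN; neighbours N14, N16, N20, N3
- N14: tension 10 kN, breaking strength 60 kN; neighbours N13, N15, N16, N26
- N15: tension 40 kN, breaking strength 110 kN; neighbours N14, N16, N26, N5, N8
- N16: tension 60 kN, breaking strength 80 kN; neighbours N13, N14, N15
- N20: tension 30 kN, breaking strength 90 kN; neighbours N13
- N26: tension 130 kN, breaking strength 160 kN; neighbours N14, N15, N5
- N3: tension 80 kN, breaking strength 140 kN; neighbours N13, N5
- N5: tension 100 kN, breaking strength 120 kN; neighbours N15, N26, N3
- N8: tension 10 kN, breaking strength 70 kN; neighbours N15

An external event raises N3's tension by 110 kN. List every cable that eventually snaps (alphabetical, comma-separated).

Round 1 — N3 at 190 > 140. N3 snaps.
  N3 sheds 190 kN to N13, N5: 95 each.
    N13: 50+95 = 145 > 120
    N5: 100+95 = 195 > 120
Round 2 — N13, N5 snap.
  N13 sheds 145 kN to N14, N16, N20: 48 each (1 lost).
    N14: 10+48 = 58 ≤ 60
    N16: 60+48 = 108 > 80
    N20: 30+48 = 78 ≤ 90
  N5 sheds 195 kN to N15, N26: 97 each (1 lost).
    N15: 40+97 = 137 > 110
    N26: 130+97 = 227 > 160
Round 3 — N15, N16, N26 snap.
  N15 sheds 137 kN to N14, N8: 68 each (1 lost).
    N14: 58+68 = 126 > 60
    N8: 10+68 = 78 > 70
  N16 sheds 108 kN to N14: 108 each.
    N14: 126+108 = 234 > 60
  N26 sheds 227 kN to N14: 227 each.
    N14: 234+227 = 461 > 60
Round 4 — N14, N8 snap.
  N14 sheds 461 kN: no online neighbours, lost.
  N8 sheds 78 kN: no online neighbours, lost.
No further breaks.

N13, N14, N15, N16, N26, N3, N5, N8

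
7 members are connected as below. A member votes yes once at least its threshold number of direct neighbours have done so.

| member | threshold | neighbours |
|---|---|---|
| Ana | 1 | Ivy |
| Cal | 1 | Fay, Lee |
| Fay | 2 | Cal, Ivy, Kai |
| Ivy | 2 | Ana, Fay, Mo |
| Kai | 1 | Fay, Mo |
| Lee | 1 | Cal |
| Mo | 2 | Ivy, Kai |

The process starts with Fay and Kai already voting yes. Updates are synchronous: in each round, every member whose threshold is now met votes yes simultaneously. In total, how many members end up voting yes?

4

Round 1 — Fay, Kai vote yes (initial).
Round 2 — checking thresholds:
  Cal: 1 of 2 neighbours ≥ 1, votes yes.
  Ivy: 1 of 3 neighbours < 2, not yet.
  Mo: 1 of 2 neighbours < 2, not yet.
Round 3 — checking thresholds:
  Ivy: 1 of 3 neighbours < 2, not yet.
  Lee: 1 of 1 neighbours ≥ 1, votes yes.
  Mo: 1 of 2 neighbours < 2, not yet.
Round 4 — no new yes votes; cascade stops.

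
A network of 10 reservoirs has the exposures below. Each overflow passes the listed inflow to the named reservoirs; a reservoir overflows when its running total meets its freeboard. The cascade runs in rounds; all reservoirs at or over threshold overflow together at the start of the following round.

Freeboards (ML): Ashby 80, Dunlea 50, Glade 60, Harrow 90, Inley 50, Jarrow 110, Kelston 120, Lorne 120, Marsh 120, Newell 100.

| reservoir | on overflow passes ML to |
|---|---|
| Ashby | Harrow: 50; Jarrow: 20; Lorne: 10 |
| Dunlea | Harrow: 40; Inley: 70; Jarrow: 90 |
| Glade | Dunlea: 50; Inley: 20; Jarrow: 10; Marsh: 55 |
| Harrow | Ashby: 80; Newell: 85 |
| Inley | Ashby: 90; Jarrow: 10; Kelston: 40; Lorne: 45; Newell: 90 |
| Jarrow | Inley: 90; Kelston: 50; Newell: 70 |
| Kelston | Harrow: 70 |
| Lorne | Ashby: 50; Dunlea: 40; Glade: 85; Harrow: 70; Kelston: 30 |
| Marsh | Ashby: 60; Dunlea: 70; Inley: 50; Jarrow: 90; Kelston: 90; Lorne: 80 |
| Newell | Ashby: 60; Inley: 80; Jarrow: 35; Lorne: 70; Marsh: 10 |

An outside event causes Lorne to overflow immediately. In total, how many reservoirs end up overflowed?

Round 1 — Lorne overflows (initial).
  Ashby: +50 → 50 < 80
  Dunlea: +40 → 40 < 50
  Glade: +85 → 85 ≥ 60
  Harrow: +70 → 70 < 90
  Kelston: +30 → 30 < 120
Round 2 — Glade overflows.
  Dunlea: +50 → 90 ≥ 50
  Inley: +20 → 20 < 50
  Jarrow: +10 → 10 < 110
  Marsh: +55 → 55 < 120
Round 3 — Dunlea overflows.
  Harrow: +40 → 110 ≥ 90
  Inley: +70 → 90 ≥ 50
  Jarrow: +90 → 100 < 110
Round 4 — Harrow, Inley overflow.
  Ashby: +80+90 → 220 ≥ 80
  Jarrow: +10 → 110 ≥ 110
  Kelston: +40 → 70 < 120
  Newell: +85+90 → 175 ≥ 100
Round 5 — Ashby, Jarrow, Newell overflow.
  Kelston: +50 → 120 ≥ 120
  Marsh: +10 → 65 < 120
Round 6 — Kelston overflows.
No further overflows.

9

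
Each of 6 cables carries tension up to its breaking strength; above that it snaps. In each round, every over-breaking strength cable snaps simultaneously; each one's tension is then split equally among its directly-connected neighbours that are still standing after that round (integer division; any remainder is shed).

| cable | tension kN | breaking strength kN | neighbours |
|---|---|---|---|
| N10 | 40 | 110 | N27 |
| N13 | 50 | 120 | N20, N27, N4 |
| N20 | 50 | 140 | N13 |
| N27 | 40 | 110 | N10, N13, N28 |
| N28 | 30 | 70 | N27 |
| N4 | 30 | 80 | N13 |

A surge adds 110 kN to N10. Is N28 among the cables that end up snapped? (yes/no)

Round 1 — N10 at 150 > 110. N10 snaps.
  N10 sheds 150 kN to N27: 150 each.
    N27: 40+150 = 190 > 110
Round 2 — N27 snaps.
  N27 sheds 190 kN to N13, N28: 95 each.
    N13: 50+95 = 145 > 120
    N28: 30+95 = 125 > 70
Round 3 — N13, N28 snap.
  N13 sheds 145 kN to N20, N4: 72 each (1 lost).
    N20: 50+72 = 122 ≤ 140
    N4: 30+72 = 102 > 80
  N28 sheds 125 kN: no online neighbours, lost.
Round 4 — N4 snaps.
  N4 sheds 102 kN: no online neighbours, lost.
No further breaks.

yes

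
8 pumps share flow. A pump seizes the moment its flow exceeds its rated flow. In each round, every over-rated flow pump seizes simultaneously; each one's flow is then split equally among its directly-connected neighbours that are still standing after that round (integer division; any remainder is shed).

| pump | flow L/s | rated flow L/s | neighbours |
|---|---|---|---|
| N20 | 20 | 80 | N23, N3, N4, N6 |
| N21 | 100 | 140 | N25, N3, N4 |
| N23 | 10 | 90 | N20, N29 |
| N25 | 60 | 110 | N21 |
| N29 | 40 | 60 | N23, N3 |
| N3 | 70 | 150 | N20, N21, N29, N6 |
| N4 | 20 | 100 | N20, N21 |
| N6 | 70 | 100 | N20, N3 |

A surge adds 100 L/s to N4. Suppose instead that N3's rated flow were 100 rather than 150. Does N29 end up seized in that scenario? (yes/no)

With N3's rated flow at 100:
Round 1 — N4 at 120 > 100. N4 seizes.
  N4 sheds 120 L/s to N20, N21: 60 each.
    N20: 20+60 = 80 ≤ 80
    N21: 100+60 = 160 > 140
Round 2 — N21 seizes.
  N21 sheds 160 L/s to N25, N3: 80 each.
    N25: 60+80 = 140 > 110
    N3: 70+80 = 150 > 100
Round 3 — N25, N3 seize.
  N25 sheds 140 L/s: no online neighbours, lost.
  N3 sheds 150 L/s to N20, N29, N6: 50 each.
    N20: 80+50 = 130 > 80
    N29: 40+50 = 90 > 60
    N6: 70+50 = 120 > 100
Round 4 — N20, N29, N6 seize.
  N20 sheds 130 L/s to N23: 130 each.
    N23: 10+130 = 140 > 90
  N29 sheds 90 L/s to N23: 90 each.
    N23: 140+90 = 230 > 90
  N6 sheds 120 L/s: no online neighbours, lost.
Round 5 — N23 seizes.
  N23 sheds 230 L/s: no online neighbours, lost.
No further seizures.

yes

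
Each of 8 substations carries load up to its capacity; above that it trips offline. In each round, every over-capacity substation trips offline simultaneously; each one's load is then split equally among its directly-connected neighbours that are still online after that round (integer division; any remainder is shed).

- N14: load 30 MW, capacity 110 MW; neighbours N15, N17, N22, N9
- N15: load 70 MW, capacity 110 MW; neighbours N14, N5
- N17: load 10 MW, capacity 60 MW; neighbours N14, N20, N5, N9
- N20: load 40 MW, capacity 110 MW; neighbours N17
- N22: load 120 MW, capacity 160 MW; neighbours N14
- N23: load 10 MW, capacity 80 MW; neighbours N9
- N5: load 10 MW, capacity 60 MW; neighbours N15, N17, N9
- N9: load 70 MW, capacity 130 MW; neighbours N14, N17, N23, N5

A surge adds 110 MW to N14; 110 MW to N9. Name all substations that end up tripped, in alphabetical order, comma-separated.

N14, N15, N17, N20, N22, N5, N9

Round 1 — N14 at 140 > 110; N9 at 180 > 130. N14, N9 trip offline.
  N14 sheds 140 MW to N15, N17, N22: 46 each (2 lost).
    N15: 70+46 = 116 > 110
    N17: 10+46 = 56 ≤ 60
    N22: 120+46 = 166 > 160
  N9 sheds 180 MW to N17, N23, N5: 60 each.
    N17: 56+60 = 116 > 60
    N23: 10+60 = 70 ≤ 80
    N5: 10+60 = 70 > 60
Round 2 — N15, N17, N22, N5 trip offline.
  N15 sheds 116 MW: no online neighbours, lost.
  N17 sheds 116 MW to N20: 116 each.
    N20: 40+116 = 156 > 110
  N22 sheds 166 MW: no online neighbours, lost.
  N5 sheds 70 MW: no online neighbours, lost.
Round 3 — N20 trips offline.
  N20 sheds 156 MW: no online neighbours, lost.
No further trips.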